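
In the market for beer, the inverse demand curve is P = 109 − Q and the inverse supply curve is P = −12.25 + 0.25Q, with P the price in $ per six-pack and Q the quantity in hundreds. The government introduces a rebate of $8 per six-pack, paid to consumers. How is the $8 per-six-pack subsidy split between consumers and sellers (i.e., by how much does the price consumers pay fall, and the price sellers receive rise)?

Inverting to Q(P) form: Qd = 109 − P; Qs = 4P + 49.
Without the subsidy, 109 − P = 4P + 49 gives 5P = 60, so P* = $12 and Q* = 97.
With a per-unit subsidy paid to consumers, each effectively pays P − 8, so demand becomes Qd = 109 − (P − 8).
New equilibrium: consumers pay $5.6, sellers receive $13.6, Q = 103.4. (Wedge: Pb − Ps = −8.)
Gain to consumers: $6.4; to sellers: $1.6. (They sum to $8.)

Consumers gain $6.4 per six-pack; sellers gain $1.6 per six-pack.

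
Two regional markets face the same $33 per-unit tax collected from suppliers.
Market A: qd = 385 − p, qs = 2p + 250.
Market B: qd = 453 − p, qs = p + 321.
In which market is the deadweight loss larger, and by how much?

Market A, by $90.75.

Market A: pre-tax p* = $45, q* = 340; post-tax q = 318; deadweight loss = $363.
Market B: pre-tax p* = $66, q* = 387; post-tax q = 370.5; deadweight loss = $272.25.
Difference: $363 vs $272.25 → market A is larger by $90.75.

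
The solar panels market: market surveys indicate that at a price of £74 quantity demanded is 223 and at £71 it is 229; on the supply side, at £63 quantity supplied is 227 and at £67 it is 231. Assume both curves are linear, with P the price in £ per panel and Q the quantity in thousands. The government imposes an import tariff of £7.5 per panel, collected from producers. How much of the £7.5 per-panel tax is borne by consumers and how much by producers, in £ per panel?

Demand slope: (229 − 223)/(71 − 74) = -2, so Qd = 371 − 2P.
Supply slope: (231 − 227)/(67 − 63) = 1, so Qs = P + 164.
Before the tax: set 371 − 2P = P + 164 → P* = £69, Q* = 233.
With the tax collected from producers, supply shifts: Qs = (P − 7.5) + 164.
Solving gives Q = 228 with consumers paying £71.5 and producers receiving £64 (the £7.5 wedge).
Burden on consumers: £2.5; on producers: £5. (They sum to £7.5.)
The less price-elastic side of the market bears the larger share of a per-unit tax.

Consumers bear £2.5 per panel; producers bear £5 per panel.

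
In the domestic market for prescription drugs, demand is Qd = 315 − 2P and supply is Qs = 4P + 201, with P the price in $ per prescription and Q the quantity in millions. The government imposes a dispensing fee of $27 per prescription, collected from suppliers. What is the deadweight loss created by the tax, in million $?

Deadweight loss = $486 million.

Without the tax, 315 − 2P = 4P + 201 gives 6P = 114, so P* = $19 and Q* = 277.
With the tax collected from suppliers, supply shifts: Qs = 4(P − 27) + 201.
Solving gives Q = 241 with buyers paying $37 and suppliers receiving $10 (the $27 wedge).
Quantity falls by |ΔQ| = |277 − 241| = 36.
DWL = ½ · t · |ΔQ| = ½ · 27 · 36 = $486.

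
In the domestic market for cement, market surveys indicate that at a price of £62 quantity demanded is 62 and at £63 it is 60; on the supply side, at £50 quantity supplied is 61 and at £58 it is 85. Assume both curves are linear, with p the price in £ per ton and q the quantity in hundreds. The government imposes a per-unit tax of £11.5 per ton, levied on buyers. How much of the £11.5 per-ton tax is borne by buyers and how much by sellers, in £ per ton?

Buyers bear £6.9 per ton; sellers bear £4.6 per ton.

Demand slope: (60 − 62)/(63 − 62) = -2, so qd = 186 − 2p.
Supply slope: (85 − 61)/(58 − 50) = 3, so qs = 3p − 89.
Without the tax, 186 − 2p = 3p − 89 gives 5p = 275, so p* = £55 and q* = 76.
With the tax collected from buyers, demand (in seller-price terms) shifts: qd = 186 − 2(p + 11.5).
New equilibrium: buyers pay £61.9, sellers receive £50.4, q = 62.2. (Wedge: pb − ps = 11.5.)
Burden on buyers: £6.9; on sellers: £4.6. (They sum to £11.5.)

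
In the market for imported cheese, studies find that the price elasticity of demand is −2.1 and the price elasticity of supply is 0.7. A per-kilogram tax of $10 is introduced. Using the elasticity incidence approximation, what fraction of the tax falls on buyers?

Buyers' share ≈ 0.25.

Incidence ratio: buyers' share ≈ εs / (εs + |εd|) = 0.7 / (0.7 + 2.1) = 0.25.
Supply is the less elastic side, so buyers bear the smaller share.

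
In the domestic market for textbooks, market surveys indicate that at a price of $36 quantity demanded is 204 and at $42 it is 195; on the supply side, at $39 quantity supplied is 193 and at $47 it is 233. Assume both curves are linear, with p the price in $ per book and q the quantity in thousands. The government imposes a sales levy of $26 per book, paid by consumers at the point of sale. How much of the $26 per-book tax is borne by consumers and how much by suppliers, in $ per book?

Consumers bear $20 per book; suppliers bear $6 per book.

Demand slope: (195 − 204)/(42 − 36) = -1.5, so qd = 258 − 1.5p.
Supply slope: (233 − 193)/(47 − 39) = 5, so qs = 5p − 2.
Without the tax, 258 − 1.5p = 5p − 2 gives 6.5p = 260, so p* = $40 and q* = 198.
With the tax collected from consumers, demand (in seller-price terms) shifts: qd = 258 − 1.5(p + 26).
Solving gives q = 168 with consumers paying $60 and suppliers receiving $34 (the $26 wedge).
Burden on consumers: $20; on suppliers: $6. (They sum to $26.)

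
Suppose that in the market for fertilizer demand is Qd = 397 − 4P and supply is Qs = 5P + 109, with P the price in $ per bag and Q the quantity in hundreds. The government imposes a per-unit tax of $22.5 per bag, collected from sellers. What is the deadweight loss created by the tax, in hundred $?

Deadweight loss = $562.5 hundred.

Before the tax: set 397 − 4P = 5P + 109 → P* = $32, Q* = 269.
With the tax collected from sellers, supply shifts: Qs = 5(P − 22.5) + 109.
Solving gives Q = 219 with buyers paying $44.5 and sellers receiving $22 (the $22.5 wedge).
Quantity falls by |ΔQ| = |269 − 219| = 50.
DWL = ½ · t · |ΔQ| = ½ · 22.5 · 50 = $562.5.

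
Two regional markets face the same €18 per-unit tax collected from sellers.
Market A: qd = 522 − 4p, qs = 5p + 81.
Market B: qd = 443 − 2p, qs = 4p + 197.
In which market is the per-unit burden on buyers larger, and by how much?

Market B, by €2.

Market A: pre-tax p* = €49, q* = 326; post-tax q = 286; per-unit burden on buyers = €10.
Market B: pre-tax p* = €41, q* = 361; post-tax q = 337; per-unit burden on buyers = €12.
Difference: €10 vs €12 → market B is larger by €2.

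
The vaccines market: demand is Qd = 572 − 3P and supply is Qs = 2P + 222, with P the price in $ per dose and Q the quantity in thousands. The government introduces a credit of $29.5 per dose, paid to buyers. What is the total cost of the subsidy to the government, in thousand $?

Government outlay = $11723.3 thousand.

Without the subsidy, 572 − 3P = 2P + 222 gives 5P = 350, so P* = $70 and Q* = 362.
With a per-unit subsidy paid to buyers, each effectively pays P − 29.5, so demand becomes Qd = 572 − 3(P − 29.5).
New equilibrium: buyers pay $58.2, suppliers receive $87.7, Q = 397.4. (Wedge: Pb − Ps = −29.5.)
Outlay = t · Q = 29.5 · 397.4 = $11723.3.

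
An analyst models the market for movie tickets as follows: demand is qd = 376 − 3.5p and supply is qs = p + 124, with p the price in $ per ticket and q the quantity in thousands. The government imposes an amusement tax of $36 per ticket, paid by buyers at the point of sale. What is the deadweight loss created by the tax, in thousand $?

Deadweight loss = $504 thousand.

Without the tax, 376 − 3.5p = p + 124 gives 4.5p = 252, so p* = $56 and q* = 180.
With the tax collected from buyers, demand (in seller-price terms) shifts: qd = 376 − 3.5(p + 36).
New equilibrium: buyers pay $64, producers receive $28, q = 152. (Wedge: pb − ps = 36.)
Quantity falls by |ΔQ| = |180 − 152| = 28.
DWL = ½ · t · |ΔQ| = ½ · 36 · 28 = $504.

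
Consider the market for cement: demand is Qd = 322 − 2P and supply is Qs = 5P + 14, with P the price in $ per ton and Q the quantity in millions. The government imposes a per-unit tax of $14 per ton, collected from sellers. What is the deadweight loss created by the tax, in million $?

Deadweight loss = $140 million.

Before the tax: set 322 − 2P = 5P + 14 → P* = $44, Q* = 234.
With the tax collected from sellers, supply shifts: Qs = 5(P − 14) + 14.
Solving gives Q = 214 with buyers paying $54 and sellers receiving $40 (the $14 wedge).
Quantity falls by |ΔQ| = |234 − 214| = 20.
DWL = ½ · t · |ΔQ| = ½ · 14 · 20 = $140.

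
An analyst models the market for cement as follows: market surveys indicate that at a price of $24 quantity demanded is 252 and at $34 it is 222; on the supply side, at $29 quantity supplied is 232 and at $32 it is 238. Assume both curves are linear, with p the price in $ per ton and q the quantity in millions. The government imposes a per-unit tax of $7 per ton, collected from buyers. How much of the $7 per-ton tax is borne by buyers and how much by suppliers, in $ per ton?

Buyers bear $2.8 per ton; suppliers bear $4.2 per ton.

Demand slope: (222 − 252)/(34 − 24) = -3, so qd = 324 − 3p.
Supply slope: (238 − 232)/(32 − 29) = 2, so qs = 2p + 174.
Before the tax: set 324 − 3p = 2p + 174 → p* = $30, q* = 234.
With the tax collected from buyers, demand (in seller-price terms) shifts: qd = 324 − 3(p + 7).
New equilibrium: buyers pay $32.8, suppliers receive $25.8, q = 225.6. (Wedge: pb − ps = 7.)
Burden on buyers: $2.8; on suppliers: $4.2. (They sum to $7.)
The less price-elastic side of the market bears the larger share of a per-unit tax.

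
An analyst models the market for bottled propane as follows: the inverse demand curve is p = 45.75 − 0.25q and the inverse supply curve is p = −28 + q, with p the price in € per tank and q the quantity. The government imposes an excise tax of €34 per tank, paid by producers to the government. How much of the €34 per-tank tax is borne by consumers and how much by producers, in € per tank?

Rewrite in direct form: qd = 183 − 4p and qs = p + 28.
Without the tax, 183 − 4p = p + 28 gives 5p = 155, so p* = €31 and q* = 59.
With the tax collected from producers, supply shifts: qs = (p − 34) + 28.
Solving gives q = 31.8 with consumers paying €37.8 and producers receiving €3.8 (the €34 wedge).
Burden on consumers: €6.8; on producers: €27.2. (They sum to €34.)

Consumers bear €6.8 per tank; producers bear €27.2 per tank.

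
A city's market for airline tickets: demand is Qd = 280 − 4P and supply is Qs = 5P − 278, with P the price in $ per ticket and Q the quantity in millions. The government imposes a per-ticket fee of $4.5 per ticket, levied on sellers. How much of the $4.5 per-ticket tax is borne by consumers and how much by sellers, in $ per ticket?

Before the tax: set 280 − 4P = 5P − 278 → P* = $62, Q* = 32.
With the tax collected from sellers, supply shifts: Qs = 5(P − 4.5) − 278.
Solving gives Q = 22 with consumers paying $64.5 and sellers receiving $60 (the $4.5 wedge).
Burden on consumers: $2.5; on sellers: $2. (They sum to $4.5.)
The less price-elastic side of the market bears the larger share of a per-unit tax.

Consumers bear $2.5 per ticket; sellers bear $2 per ticket.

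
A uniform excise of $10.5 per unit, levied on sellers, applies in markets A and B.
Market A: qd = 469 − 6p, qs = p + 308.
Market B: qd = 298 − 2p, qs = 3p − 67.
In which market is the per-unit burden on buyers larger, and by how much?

Market B, by $4.8.

Market A: pre-tax p* = $23, q* = 331; post-tax q = 322; per-unit burden on buyers = $1.5.
Market B: pre-tax p* = $73, q* = 152; post-tax q = 139.4; per-unit burden on buyers = $6.3.
Difference: $1.5 vs $6.3 → market B is larger by $4.8.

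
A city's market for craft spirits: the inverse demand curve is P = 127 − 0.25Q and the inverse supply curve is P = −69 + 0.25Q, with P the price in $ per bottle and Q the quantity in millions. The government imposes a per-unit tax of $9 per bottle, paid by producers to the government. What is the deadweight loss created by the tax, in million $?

Inverting to Q(P) form: Qd = 508 − 4P; Qs = 4P + 276.
Without the tax, 508 − 4P = 4P + 276 gives 8P = 232, so P* = $29 and Q* = 392.
With the tax collected from producers, supply shifts: Qs = 4(P − 9) + 276.
Solving gives Q = 374 with consumers paying $33.5 and producers receiving $24.5 (the $9 wedge).
Quantity falls by |ΔQ| = |392 − 374| = 18.
DWL = ½ · t · |ΔQ| = ½ · 9 · 18 = $81.

Deadweight loss = $81 million.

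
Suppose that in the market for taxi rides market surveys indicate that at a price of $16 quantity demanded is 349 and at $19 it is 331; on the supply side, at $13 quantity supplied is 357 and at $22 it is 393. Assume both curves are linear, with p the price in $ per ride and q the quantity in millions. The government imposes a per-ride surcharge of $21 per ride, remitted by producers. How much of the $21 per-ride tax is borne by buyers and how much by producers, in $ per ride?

Buyers bear $8.4 per ride; producers bear $12.6 per ride.

Demand slope: (331 − 349)/(19 − 16) = -6, so qd = 445 − 6p.
Supply slope: (393 − 357)/(22 − 13) = 4, so qs = 4p + 305.
Without the tax, 445 − 6p = 4p + 305 gives 10p = 140, so p* = $14 and q* = 361.
With the tax collected from producers, supply shifts: qs = 4(p − 21) + 305.
New equilibrium: buyers pay $22.4, producers receive $1.4, q = 310.6. (Wedge: pb − ps = 21.)
Burden on buyers: $8.4; on producers: $12.6. (They sum to $21.)
The less price-elastic side of the market bears the larger share of a per-unit tax.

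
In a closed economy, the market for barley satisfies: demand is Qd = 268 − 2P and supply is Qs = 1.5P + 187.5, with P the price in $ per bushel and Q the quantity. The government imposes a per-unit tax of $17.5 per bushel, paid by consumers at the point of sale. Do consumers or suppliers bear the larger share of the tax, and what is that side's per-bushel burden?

Without the tax, 268 − 2P = 1.5P + 187.5 gives 3.5P = 80.5, so P* = $23 and Q* = 222.
With the tax collected from consumers, demand (in seller-price terms) shifts: Qd = 268 − 2(P + 17.5).
Solving gives Q = 207 with consumers paying $30.5 and suppliers receiving $13 (the $17.5 wedge).
Per-bushel burden: consumers $7.5, suppliers $10.
Suppliers take the larger share because supply is less price-elastic here (demand slope 2 vs supply slope 1.5).

Suppliers bear the larger share: $10 per bushel.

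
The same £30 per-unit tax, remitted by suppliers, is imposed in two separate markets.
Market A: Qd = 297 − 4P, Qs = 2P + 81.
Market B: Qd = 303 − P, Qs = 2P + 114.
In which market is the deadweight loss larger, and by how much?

Market A: pre-tax P* = £36, Q* = 153; post-tax Q = 113; deadweight loss = £600.
Market B: pre-tax P* = £63, Q* = 240; post-tax Q = 220; deadweight loss = £300.
Difference: £600 vs £300 → market A is larger by £300.

Market A, by £300.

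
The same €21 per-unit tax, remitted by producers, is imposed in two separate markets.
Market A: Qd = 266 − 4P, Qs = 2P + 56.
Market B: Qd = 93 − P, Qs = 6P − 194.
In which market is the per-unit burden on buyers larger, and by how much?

Market A: pre-tax P* = €35, Q* = 126; post-tax Q = 98; per-unit burden on buyers = €7.
Market B: pre-tax P* = €41, Q* = 52; post-tax Q = 34; per-unit burden on buyers = €18.
Difference: €7 vs €18 → market B is larger by €11.

Market B, by €11.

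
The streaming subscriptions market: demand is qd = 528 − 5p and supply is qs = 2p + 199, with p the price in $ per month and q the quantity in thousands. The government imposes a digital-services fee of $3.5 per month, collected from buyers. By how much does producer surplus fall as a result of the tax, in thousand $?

Producer surplus falls by $726.25 thousand.

Without the tax, 528 − 5p = 2p + 199 gives 7p = 329, so p* = $47 and q* = 293.
With the tax collected from buyers, demand (in seller-price terms) shifts: qd = 528 − 5(p + 3.5).
New equilibrium: buyers pay $48, sellers receive $44.5, q = 288. (Wedge: pb − ps = 3.5.)
ΔPS is the trapezoid between Q = 288 and Q = 293 of height $2.5: ½ · (293 + 288) · 2.5 = $726.25.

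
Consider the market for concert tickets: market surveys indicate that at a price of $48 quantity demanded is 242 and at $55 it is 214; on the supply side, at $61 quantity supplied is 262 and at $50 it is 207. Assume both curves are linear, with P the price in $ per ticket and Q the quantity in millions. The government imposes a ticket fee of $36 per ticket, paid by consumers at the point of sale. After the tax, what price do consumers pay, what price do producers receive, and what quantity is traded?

Consumers pay $73; producers receive $37; quantity = 142.

Demand slope: (214 − 242)/(55 − 48) = -4, so Qd = 434 − 4P.
Supply slope: (207 − 262)/(50 − 61) = 5, so Qs = 5P − 43.
Without the tax, 434 − 4P = 5P − 43 gives 9P = 477, so P* = $53 and Q* = 222.
With the tax collected from consumers, demand (in seller-price terms) shifts: Qd = 434 − 4(P + 36).
New equilibrium: consumers pay $73, producers receive $37, Q = 142. (Wedge: Pb − Ps = 36.)
The less price-elastic side of the market bears the larger share of a per-unit tax.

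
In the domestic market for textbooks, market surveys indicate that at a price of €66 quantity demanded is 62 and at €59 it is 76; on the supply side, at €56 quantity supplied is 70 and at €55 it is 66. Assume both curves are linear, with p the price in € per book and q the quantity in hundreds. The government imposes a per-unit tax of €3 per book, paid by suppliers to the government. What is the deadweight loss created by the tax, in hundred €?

Demand slope: (76 − 62)/(59 − 66) = -2, so qd = 194 − 2p.
Supply slope: (66 − 70)/(55 − 56) = 4, so qs = 4p − 154.
Before the tax: set 194 − 2p = 4p − 154 → p* = €58, q* = 78.
With the tax collected from suppliers, supply shifts: qs = 4(p − 3) − 154.
Solving gives q = 74 with consumers paying €60 and suppliers receiving €57 (the €3 wedge).
Quantity falls by |ΔQ| = |78 − 74| = 4.
DWL = ½ · t · |ΔQ| = ½ · 3 · 4 = €6.

Deadweight loss = €6 hundred.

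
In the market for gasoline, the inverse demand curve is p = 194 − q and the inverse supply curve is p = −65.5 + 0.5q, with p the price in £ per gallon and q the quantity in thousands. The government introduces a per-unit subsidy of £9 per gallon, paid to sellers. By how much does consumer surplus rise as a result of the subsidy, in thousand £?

Consumer surplus rises by £1056 thousand.

Inverting to q(p) form: qd = 194 − p; qs = 2p + 131.
Before the subsidy: set 194 − p = 2p + 131 → p* = £21, q* = 173.
With a per-unit subsidy paid to sellers, each receives p + 9 per unit sold, so supply becomes qs = 2(p + 9) + 131.
New equilibrium: buyers pay £15, sellers receive £24, q = 179. (Wedge: pb − ps = −9.)
ΔCS is the trapezoid between Q = 179 and Q = 173 of height £6: ½ · (173 + 179) · 6 = £1056.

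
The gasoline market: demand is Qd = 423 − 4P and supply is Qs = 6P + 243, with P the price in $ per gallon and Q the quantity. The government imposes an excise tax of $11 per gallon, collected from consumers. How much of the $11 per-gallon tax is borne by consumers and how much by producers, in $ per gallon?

Without the tax, 423 − 4P = 6P + 243 gives 10P = 180, so P* = $18 and Q* = 351.
With the tax collected from consumers, demand (in seller-price terms) shifts: Qd = 423 − 4(P + 11).
Solving gives Q = 324.6 with consumers paying $24.6 and producers receiving $13.6 (the $11 wedge).
Burden on consumers: $6.6; on producers: $4.4. (They sum to $11.)
The less price-elastic side of the market bears the larger share of a per-unit tax.

Consumers bear $6.6 per gallon; producers bear $4.4 per gallon.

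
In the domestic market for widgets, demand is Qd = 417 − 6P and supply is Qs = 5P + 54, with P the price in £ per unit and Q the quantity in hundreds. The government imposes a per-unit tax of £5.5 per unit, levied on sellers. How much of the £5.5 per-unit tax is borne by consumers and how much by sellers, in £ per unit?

Without the tax, 417 − 6P = 5P + 54 gives 11P = 363, so P* = £33 and Q* = 219.
With the tax collected from sellers, supply shifts: Qs = 5(P − 5.5) + 54.
New equilibrium: consumers pay £35.5, sellers receive £30, Q = 204. (Wedge: Pb − Ps = 5.5.)
Burden on consumers: £2.5; on sellers: £3. (They sum to £5.5.)
The less price-elastic side of the market bears the larger share of a per-unit tax.

Consumers bear £2.5 per unit; sellers bear £3 per unit.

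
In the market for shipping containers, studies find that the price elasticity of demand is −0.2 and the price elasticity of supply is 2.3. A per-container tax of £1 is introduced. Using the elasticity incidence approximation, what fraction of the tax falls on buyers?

Buyers' share ≈ 0.92.

Incidence ratio: buyers' share ≈ εs / (εs + |εd|) = 2.3 / (2.3 + 0.2) = 0.92.
Supply is the more elastic side, so buyers bear the larger share.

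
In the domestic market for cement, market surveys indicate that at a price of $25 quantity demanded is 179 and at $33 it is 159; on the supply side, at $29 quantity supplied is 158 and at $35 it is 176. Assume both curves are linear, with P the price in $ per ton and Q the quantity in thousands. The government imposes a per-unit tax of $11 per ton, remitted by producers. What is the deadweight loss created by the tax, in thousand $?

Deadweight loss = $82.5 thousand.

Demand slope: (159 − 179)/(33 − 25) = -2.5, so Qd = 241.5 − 2.5P.
Supply slope: (176 − 158)/(35 − 29) = 3, so Qs = 3P + 71.
Without the tax, 241.5 − 2.5P = 3P + 71 gives 5.5P = 170.5, so P* = $31 and Q* = 164.
With the tax collected from producers, supply shifts: Qs = 3(P − 11) + 71.
Solving gives Q = 149 with buyers paying $37 and producers receiving $26 (the $11 wedge).
Quantity falls by |ΔQ| = |164 − 149| = 15.
DWL = ½ · t · |ΔQ| = ½ · 11 · 15 = $82.5.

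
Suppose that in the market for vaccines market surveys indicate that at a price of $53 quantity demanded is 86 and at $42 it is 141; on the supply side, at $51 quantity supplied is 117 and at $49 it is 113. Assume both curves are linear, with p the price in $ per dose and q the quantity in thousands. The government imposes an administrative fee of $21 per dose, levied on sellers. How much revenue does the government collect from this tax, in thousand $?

Tax revenue = $1701 thousand.

Demand slope: (141 − 86)/(42 − 53) = -5, so qd = 351 − 5p.
Supply slope: (113 − 117)/(49 − 51) = 2, so qs = 2p + 15.
Without the tax, 351 − 5p = 2p + 15 gives 7p = 336, so p* = $48 and q* = 111.
With the tax collected from sellers, supply shifts: qs = 2(p − 21) + 15.
Solving gives q = 81 with buyers paying $54 and sellers receiving $33 (the $21 wedge).
Revenue = t · Q = 21 · 81 = $1701.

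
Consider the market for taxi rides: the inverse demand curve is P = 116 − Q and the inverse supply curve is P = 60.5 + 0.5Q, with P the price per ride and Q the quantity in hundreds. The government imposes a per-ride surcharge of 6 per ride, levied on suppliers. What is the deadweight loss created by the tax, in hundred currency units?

Rewrite in direct form: Qd = 116 − P and Qs = 2P − 121.
Without the tax, 116 − P = 2P − 121 gives 3P = 237, so P* = 79 and Q* = 37.
With the tax collected from suppliers, supply shifts: Qs = 2(P − 6) − 121.
Solving gives Q = 33 with consumers paying 83 and suppliers receiving 77 (the 6 wedge).
Quantity falls by |ΔQ| = |37 − 33| = 4.
DWL = ½ · t · |ΔQ| = ½ · 6 · 4 = 12.

Deadweight loss = 12 hundred.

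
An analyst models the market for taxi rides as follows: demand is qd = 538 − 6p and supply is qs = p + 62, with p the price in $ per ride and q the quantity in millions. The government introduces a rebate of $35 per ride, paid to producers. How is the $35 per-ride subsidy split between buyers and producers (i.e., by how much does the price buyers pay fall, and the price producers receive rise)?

Buyers gain $5 per ride; producers gain $30 per ride.

Without the subsidy, 538 − 6p = p + 62 gives 7p = 476, so p* = $68 and q* = 130.
With a per-unit subsidy paid to producers, each receives p + 35 per unit sold, so supply becomes qs = (p + 35) + 62.
New equilibrium: buyers pay $63, producers receive $98, q = 160. (Wedge: pb − ps = −35.)
Gain to buyers: $5; to producers: $30. (They sum to $35.)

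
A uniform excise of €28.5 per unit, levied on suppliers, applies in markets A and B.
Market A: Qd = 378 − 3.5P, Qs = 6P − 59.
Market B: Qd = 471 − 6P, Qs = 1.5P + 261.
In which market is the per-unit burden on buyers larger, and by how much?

Market A, by €12.3.

Market A: pre-tax P* = €46, Q* = 217; post-tax Q = 154; per-unit burden on buyers = €18.
Market B: pre-tax P* = €28, Q* = 303; post-tax Q = 268.8; per-unit burden on buyers = €5.7.
Difference: €18 vs €5.7 → market A is larger by €12.3.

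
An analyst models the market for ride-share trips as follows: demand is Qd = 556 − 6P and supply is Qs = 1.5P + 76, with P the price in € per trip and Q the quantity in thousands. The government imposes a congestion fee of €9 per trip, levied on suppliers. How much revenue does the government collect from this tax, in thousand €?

Tax revenue = €1450.8 thousand.

Without the tax, 556 − 6P = 1.5P + 76 gives 7.5P = 480, so P* = €64 and Q* = 172.
With the tax collected from suppliers, supply shifts: Qs = 1.5(P − 9) + 76.
New equilibrium: buyers pay €65.8, suppliers receive €56.8, Q = 161.2. (Wedge: Pb − Ps = 9.)
Revenue = t · Q = 9 · 161.2 = €1450.8.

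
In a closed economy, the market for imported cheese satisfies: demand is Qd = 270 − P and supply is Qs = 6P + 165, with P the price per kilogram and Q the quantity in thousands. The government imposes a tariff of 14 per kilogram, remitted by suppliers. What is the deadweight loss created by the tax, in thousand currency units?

Without the tax, 270 − P = 6P + 165 gives 7P = 105, so P* = 15 and Q* = 255.
With the tax collected from suppliers, supply shifts: Qs = 6(P − 14) + 165.
Solving gives Q = 243 with consumers paying 27 and suppliers receiving 13 (the 14 wedge).
Quantity falls by |ΔQ| = |255 − 243| = 12.
DWL = ½ · t · |ΔQ| = ½ · 14 · 12 = 84.

Deadweight loss = 84 thousand.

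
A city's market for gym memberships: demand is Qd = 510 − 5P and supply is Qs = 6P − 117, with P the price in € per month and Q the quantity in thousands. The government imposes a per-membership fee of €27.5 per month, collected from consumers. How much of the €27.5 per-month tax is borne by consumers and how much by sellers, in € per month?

Before the tax: set 510 − 5P = 6P − 117 → P* = €57, Q* = 225.
With the tax collected from consumers, demand (in seller-price terms) shifts: Qd = 510 − 5(P + 27.5).
New equilibrium: consumers pay €72, sellers receive €44.5, Q = 150. (Wedge: Pb − Ps = 27.5.)
Burden on consumers: €15; on sellers: €12.5. (They sum to €27.5.)

Consumers bear €15 per month; sellers bear €12.5 per month.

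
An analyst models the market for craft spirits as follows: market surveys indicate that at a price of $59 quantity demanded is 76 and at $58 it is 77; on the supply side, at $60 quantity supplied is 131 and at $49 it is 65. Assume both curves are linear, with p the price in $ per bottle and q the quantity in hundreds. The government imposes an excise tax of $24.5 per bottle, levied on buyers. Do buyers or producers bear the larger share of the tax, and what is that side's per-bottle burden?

Demand slope: (77 − 76)/(58 − 59) = -1, so qd = 135 − p.
Supply slope: (65 − 131)/(49 − 60) = 6, so qs = 6p − 229.
Before the tax: set 135 − p = 6p − 229 → p* = $52, q* = 83.
With the tax collected from buyers, demand (in seller-price terms) shifts: qd = 135 − (p + 24.5).
New equilibrium: buyers pay $73, producers receive $48.5, q = 62. (Wedge: pb − ps = 24.5.)
Per-bottle burden: buyers $21, producers $3.5.
Buyers take the larger share because demand is less price-elastic here (demand slope 1 vs supply slope 6).
The less price-elastic side of the market bears the larger share of a per-unit tax.

Buyers bear the larger share: $21 per bottle.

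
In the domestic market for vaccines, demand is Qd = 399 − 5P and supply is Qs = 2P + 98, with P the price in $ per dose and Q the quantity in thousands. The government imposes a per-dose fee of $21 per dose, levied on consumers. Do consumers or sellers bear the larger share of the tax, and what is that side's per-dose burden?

Sellers bear the larger share: $15 per dose.

Without the tax, 399 − 5P = 2P + 98 gives 7P = 301, so P* = $43 and Q* = 184.
With the tax collected from consumers, demand (in seller-price terms) shifts: Qd = 399 − 5(P + 21).
New equilibrium: consumers pay $49, sellers receive $28, Q = 154. (Wedge: Pb − Ps = 21.)
Per-dose burden: consumers $6, sellers $15.
Sellers take the larger share because supply is less price-elastic here (demand slope 5 vs supply slope 2).
The less price-elastic side of the market bears the larger share of a per-unit tax.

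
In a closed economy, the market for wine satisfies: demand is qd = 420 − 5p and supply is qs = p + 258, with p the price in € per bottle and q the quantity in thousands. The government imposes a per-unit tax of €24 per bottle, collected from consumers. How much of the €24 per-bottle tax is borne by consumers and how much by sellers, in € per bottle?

Before the tax: set 420 − 5p = p + 258 → p* = €27, q* = 285.
With the tax collected from consumers, demand (in seller-price terms) shifts: qd = 420 − 5(p + 24).
Solving gives q = 265 with consumers paying €31 and sellers receiving €7 (the €24 wedge).
Burden on consumers: €4; on sellers: €20. (They sum to €24.)

Consumers bear €4 per bottle; sellers bear €20 per bottle.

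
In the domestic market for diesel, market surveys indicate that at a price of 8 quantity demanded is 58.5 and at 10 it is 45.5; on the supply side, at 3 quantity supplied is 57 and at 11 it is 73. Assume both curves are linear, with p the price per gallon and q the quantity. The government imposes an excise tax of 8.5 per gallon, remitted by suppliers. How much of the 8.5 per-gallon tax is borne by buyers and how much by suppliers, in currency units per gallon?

Buyers bear 2 per gallon; suppliers bear 6.5 per gallon.

Demand slope: (45.5 − 58.5)/(10 − 8) = -6.5, so qd = 110.5 − 6.5p.
Supply slope: (73 − 57)/(11 − 3) = 2, so qs = 2p + 51.
Before the tax: set 110.5 − 6.5p = 2p + 51 → p* = 7, q* = 65.
With the tax collected from suppliers, supply shifts: qs = 2(p − 8.5) + 51.
Solving gives q = 52 with buyers paying 9 and suppliers receiving 0.5 (the 8.5 wedge).
Burden on buyers: 2; on suppliers: 6.5. (They sum to 8.5.)
The less price-elastic side of the market bears the larger share of a per-unit tax.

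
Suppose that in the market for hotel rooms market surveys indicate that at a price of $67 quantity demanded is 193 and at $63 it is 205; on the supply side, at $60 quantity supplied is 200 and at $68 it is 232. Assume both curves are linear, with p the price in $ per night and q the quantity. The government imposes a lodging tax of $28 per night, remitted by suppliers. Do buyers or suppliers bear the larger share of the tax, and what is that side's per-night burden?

Demand slope: (205 − 193)/(63 − 67) = -3, so qd = 394 − 3p.
Supply slope: (232 − 200)/(68 − 60) = 4, so qs = 4p − 40.
Without the tax, 394 − 3p = 4p − 40 gives 7p = 434, so p* = $62 and q* = 208.
With the tax collected from suppliers, supply shifts: qs = 4(p − 28) − 40.
Solving gives q = 160 with buyers paying $78 and suppliers receiving $50 (the $28 wedge).
Per-night burden: buyers $16, suppliers $12.
Buyers take the larger share because demand is less price-elastic here (demand slope 3 vs supply slope 4).

Buyers bear the larger share: $16 per night.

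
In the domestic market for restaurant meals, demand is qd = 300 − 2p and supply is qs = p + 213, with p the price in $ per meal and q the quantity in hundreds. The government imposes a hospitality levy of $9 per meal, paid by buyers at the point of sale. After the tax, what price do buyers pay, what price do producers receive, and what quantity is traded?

Without the tax, 300 − 2p = p + 213 gives 3p = 87, so p* = $29 and q* = 242.
With the tax collected from buyers, demand (in seller-price terms) shifts: qd = 300 − 2(p + 9).
Solving gives q = 236 with buyers paying $32 and producers receiving $23 (the $9 wedge).
The less price-elastic side of the market bears the larger share of a per-unit tax.

Buyers pay $32; producers receive $23; quantity = 236.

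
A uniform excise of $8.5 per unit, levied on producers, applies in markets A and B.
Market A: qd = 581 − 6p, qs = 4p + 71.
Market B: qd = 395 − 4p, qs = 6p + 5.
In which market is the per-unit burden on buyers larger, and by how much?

Market A: pre-tax p* = $51, q* = 275; post-tax q = 254.6; per-unit burden on buyers = $3.4.
Market B: pre-tax p* = $39, q* = 239; post-tax q = 218.6; per-unit burden on buyers = $5.1.
Difference: $3.4 vs $5.1 → market B is larger by $1.7.

Market B, by $1.7.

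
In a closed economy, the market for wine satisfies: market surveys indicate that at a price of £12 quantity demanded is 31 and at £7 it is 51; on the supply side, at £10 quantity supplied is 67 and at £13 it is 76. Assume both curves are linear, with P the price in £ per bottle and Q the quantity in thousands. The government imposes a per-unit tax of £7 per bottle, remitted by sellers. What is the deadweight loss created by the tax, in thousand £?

Deadweight loss = £42 thousand.

Demand slope: (51 − 31)/(7 − 12) = -4, so Qd = 79 − 4P.
Supply slope: (76 − 67)/(13 − 10) = 3, so Qs = 3P + 37.
Without the tax, 79 − 4P = 3P + 37 gives 7P = 42, so P* = £6 and Q* = 55.
With the tax collected from sellers, supply shifts: Qs = 3(P − 7) + 37.
New equilibrium: consumers pay £9, sellers receive £2, Q = 43. (Wedge: Pb − Ps = 7.)
Quantity falls by |ΔQ| = |55 − 43| = 12.
DWL = ½ · t · |ΔQ| = ½ · 7 · 12 = £42.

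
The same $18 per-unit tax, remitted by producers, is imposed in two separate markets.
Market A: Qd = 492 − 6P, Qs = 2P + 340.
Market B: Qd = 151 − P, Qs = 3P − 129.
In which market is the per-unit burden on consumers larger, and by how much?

Market B, by $9.

Market A: pre-tax P* = $19, Q* = 378; post-tax Q = 351; per-unit burden on consumers = $4.5.
Market B: pre-tax P* = $70, Q* = 81; post-tax Q = 67.5; per-unit burden on consumers = $13.5.
Difference: $4.5 vs $13.5 → market B is larger by $9.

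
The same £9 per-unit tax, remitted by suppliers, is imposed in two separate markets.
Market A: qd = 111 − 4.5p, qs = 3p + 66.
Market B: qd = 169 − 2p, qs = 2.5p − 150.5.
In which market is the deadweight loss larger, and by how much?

Market A, by £27.9.

Market A: pre-tax p* = £6, q* = 84; post-tax q = 67.8; deadweight loss = £72.9.
Market B: pre-tax p* = £71, q* = 27; post-tax q = 17; deadweight loss = £45.
Difference: £72.9 vs £45 → market A is larger by £27.9.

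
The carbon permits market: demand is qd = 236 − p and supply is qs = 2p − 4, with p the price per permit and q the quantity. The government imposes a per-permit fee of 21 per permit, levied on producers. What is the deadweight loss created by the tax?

Without the tax, 236 − p = 2p − 4 gives 3p = 240, so p* = 80 and q* = 156.
With the tax collected from producers, supply shifts: qs = 2(p − 21) − 4.
New equilibrium: consumers pay 94, producers receive 73, q = 142. (Wedge: pb − ps = 21.)
Quantity falls by |ΔQ| = |156 − 142| = 14.
DWL = ½ · t · |ΔQ| = ½ · 21 · 14 = 147.

Deadweight loss = 147.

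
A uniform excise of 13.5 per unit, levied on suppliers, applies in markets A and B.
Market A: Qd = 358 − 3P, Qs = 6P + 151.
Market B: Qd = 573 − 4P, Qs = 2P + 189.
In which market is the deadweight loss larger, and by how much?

Market A: pre-tax P* = 23, Q* = 289; post-tax Q = 262; deadweight loss = 182.25.
Market B: pre-tax P* = 64, Q* = 317; post-tax Q = 299; deadweight loss = 121.5.
Difference: 182.25 vs 121.5 → market A is larger by 60.75.

Market A, by 60.75.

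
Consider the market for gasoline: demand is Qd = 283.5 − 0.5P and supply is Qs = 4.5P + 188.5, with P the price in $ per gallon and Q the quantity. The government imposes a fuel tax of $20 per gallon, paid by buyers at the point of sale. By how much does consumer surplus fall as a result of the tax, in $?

Without the tax, 283.5 − 0.5P = 4.5P + 188.5 gives 5P = 95, so P* = $19 and Q* = 274.
With the tax collected from buyers, demand (in seller-price terms) shifts: Qd = 283.5 − 0.5(P + 20).
New equilibrium: buyers pay $37, suppliers receive $17, Q = 265. (Wedge: Pb − Ps = 20.)
ΔCS is the trapezoid between Q = 265 and Q = 274 of height $18: ½ · (274 + 265) · 18 = $4851.

Consumer surplus falls by $4851.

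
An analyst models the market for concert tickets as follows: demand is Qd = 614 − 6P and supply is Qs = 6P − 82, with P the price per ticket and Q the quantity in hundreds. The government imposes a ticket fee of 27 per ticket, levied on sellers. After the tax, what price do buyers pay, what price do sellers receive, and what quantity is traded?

Buyers pay 71.5; sellers receive 44.5; quantity = 185.

Before the tax: set 614 − 6P = 6P − 82 → P* = 58, Q* = 266.
With the tax collected from sellers, supply shifts: Qs = 6(P − 27) − 82.
New equilibrium: buyers pay 71.5, sellers receive 44.5, Q = 185. (Wedge: Pb − Ps = 27.)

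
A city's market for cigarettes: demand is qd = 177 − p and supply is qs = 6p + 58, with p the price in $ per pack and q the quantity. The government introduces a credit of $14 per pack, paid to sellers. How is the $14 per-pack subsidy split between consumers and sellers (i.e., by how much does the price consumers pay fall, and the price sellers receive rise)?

Without the subsidy, 177 − p = 6p + 58 gives 7p = 119, so p* = $17 and q* = 160.
With a per-unit subsidy paid to sellers, each receives p + 14 per unit sold, so supply becomes qs = 6(p + 14) + 58.
Solving gives q = 172 with consumers paying $5 and sellers receiving $19 (the $14 wedge).
Gain to consumers: $12; to sellers: $2. (They sum to $14.)

Consumers gain $12 per pack; sellers gain $2 per pack.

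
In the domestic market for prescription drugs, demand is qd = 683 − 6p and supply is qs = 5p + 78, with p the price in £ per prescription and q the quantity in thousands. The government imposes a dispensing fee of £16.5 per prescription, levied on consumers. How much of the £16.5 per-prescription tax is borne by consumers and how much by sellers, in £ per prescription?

Consumers bear £7.5 per prescription; sellers bear £9 per prescription.

Without the tax, 683 − 6p = 5p + 78 gives 11p = 605, so p* = £55 and q* = 353.
With the tax collected from consumers, demand (in seller-price terms) shifts: qd = 683 − 6(p + 16.5).
Solving gives q = 308 with consumers paying £62.5 and sellers receiving £46 (the £16.5 wedge).
Burden on consumers: £7.5; on sellers: £9. (They sum to £16.5.)
The less price-elastic side of the market bears the larger share of a per-unit tax.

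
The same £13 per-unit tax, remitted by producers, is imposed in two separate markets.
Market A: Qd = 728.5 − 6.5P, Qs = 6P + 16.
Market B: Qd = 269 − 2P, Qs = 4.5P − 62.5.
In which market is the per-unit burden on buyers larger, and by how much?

Market A: pre-tax P* = £57, Q* = 358; post-tax Q = 317.44; per-unit burden on buyers = £6.24.
Market B: pre-tax P* = £51, Q* = 167; post-tax Q = 149; per-unit burden on buyers = £9.
Difference: £6.24 vs £9 → market B is larger by £2.76.

Market B, by £2.76.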